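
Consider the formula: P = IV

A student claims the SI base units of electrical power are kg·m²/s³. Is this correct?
Units of each symbol in P = IV:
  I (current): A
  V (voltage, in volts): kg·m²/(s³·A)

Multiplying the contributions: [A] · [kg·m²/(s³·A)]
Adding exponents of each base unit: kg: 1, m: 2, s: -3
SI base units of electrical power: kg·m²/s³

The claimed units kg·m²/s³ match the derived units, so the claim is correct.

Answer: Yes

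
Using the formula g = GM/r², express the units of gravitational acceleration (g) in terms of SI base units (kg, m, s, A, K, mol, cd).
Units of each symbol in g = GM/r²:
  G (gravitational constant): m³/(kg·s²)
  M (mass): kg
  r (distance): m  → to the power 2 in the denominator, contributes 1/m²

Multiplying the contributions: [m³/(kg·s²)] · [kg] · [1/m²]
Adding exponents of each base unit: m: 1, s: -2
SI base units of gravitational acceleration: m/s²

Answer: m/s²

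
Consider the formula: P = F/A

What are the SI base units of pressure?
Units of each symbol in P = F/A:
  F (force): kg·m/s²
  A (area): m²  → in the denominator, contributes 1/m²

Multiplying the contributions: [kg·m/s²] · [1/m²]
Adding exponents of each base unit: kg: 1, m: -1, s: -2
SI base units of pressure: kg/(m·s²)

Answer: kg/(m·s²)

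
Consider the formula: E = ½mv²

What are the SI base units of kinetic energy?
Units of each symbol in E = ½mv²:
  m (mass): kg
  v (speed): m/s  → to the power 2, contributes m²/s²
  The factor ½ is dimensionless.

Multiplying the contributions: [kg] · [m²/s²]
Adding exponents of each base unit: kg: 1, m: 2, s: -2
SI base units of kinetic energy: kg·m²/s²

Answer: kg·m²/s²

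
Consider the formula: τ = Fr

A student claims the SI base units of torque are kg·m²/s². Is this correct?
Units of each symbol in τ = Fr:
  F (force): kg·m/s²
  r (lever arm): m

Multiplying the contributions: [kg·m/s²] · [m]
Adding exponents of each base unit: kg: 1, m: 2, s: -2
SI base units of torque: kg·m²/s²

The claimed units kg·m²/s² match the derived units, so the claim is correct.

Answer: Yes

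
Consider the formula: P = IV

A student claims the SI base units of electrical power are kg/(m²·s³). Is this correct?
Units of each symbol in P = IV:
  I (current): A
  V (voltage, in volts): kg·m²/(s³·A)

Multiplying the contributions: [A] · [kg·m²/(s³·A)]
Adding exponents of each base unit: kg: 1, m: 2, s: -3
SI base units of electrical power: kg·m²/s³

The claimed units kg/(m²·s³) (exponents kg: 1, m: -2, s: -3) do not match the derived units kg·m²/s³ (exponents kg: 1, m: 2, s: -3), so the claim is incorrect.

Answer: No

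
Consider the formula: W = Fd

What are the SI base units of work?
Units of each symbol in W = Fd:
  F (force): kg·m/s²
  d (displacement): m

Multiplying the contributions: [kg·m/s²] · [m]
Adding exponents of each base unit: kg: 1, m: 2, s: -2
SI base units of work: kg·m²/s²

Answer: kg·m²/s²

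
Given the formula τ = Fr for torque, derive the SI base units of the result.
Units of each symbol in τ = Fr:
  F (force): kg·m/s²
  r (lever arm): m

Multiplying the contributions: [kg·m/s²] · [m]
Adding exponents of each base unit: kg: 1, m: 2, s: -2
SI base units of torque: kg·m²/s²

Answer: kg·m²/s²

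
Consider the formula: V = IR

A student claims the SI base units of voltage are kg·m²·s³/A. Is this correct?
Units of each symbol in V = IR:
  I (current): A
  R (resistance, in ohms): kg·m²/(s³·A²)

Multiplying the contributions: [A] · [kg·m²/(s³·A²)]
Adding exponents of each base unit: kg: 1, m: 2, s: -3, A: -1
SI base units of voltage: kg·m²/(s³·A)

The claimed units kg·m²·s³/A (exponents kg: 1, m: 2, s: 3, A: -1) do not match the derived units kg·m²/(s³·A) (exponents kg: 1, m: 2, s: -3, A: -1), so the claim is incorrect.

Answer: No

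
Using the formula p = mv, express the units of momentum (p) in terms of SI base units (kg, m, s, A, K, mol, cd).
Units of each symbol in p = mv:
  m (mass): kg
  v (velocity): m/s

Multiplying the contributions: [kg] · [m/s]
Adding exponents of each base unit: kg: 1, m: 1, s: -1
SI base units of momentum: kg·m/s

Answer: kg·m/s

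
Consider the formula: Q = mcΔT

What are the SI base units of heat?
Units of each symbol in Q = mcΔT:
  m (mass): kg
  c (specific heat capacity, in J/(kg·K)): m²/(s²·K)
  ΔT (temperature change): K

Multiplying the contributions: [kg] · [m²/(s²·K)] · [K]
Adding exponents of each base unit: kg: 1, m: 2, s: -2
SI base units of heat: kg·m²/s²

Answer: kg·m²/s²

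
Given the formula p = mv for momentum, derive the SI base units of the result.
Units of each symbol in p = mv:
  m (mass): kg
  v (velocity): m/s

Multiplying the contributions: [kg] · [m/s]
Adding exponents of each base unit: kg: 1, m: 1, s: -1
SI base units of momentum: kg·m/s

Answer: kg·m/s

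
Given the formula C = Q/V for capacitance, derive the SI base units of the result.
Units of each symbol in C = Q/V:
  Q (charge, in coulombs): s·A
  V (voltage, in volts): kg·m²/(s³·A)  → in the denominator, contributes s³·A/(kg·m²)

Multiplying the contributions: [s·A] · [s³·A/(kg·m²)]
Adding exponents of each base unit: kg: -1, m: -2, s: 4, A: 2
SI base units of capacitance: s⁴·A²/(kg·m²)

Answer: s⁴·A²/(kg·m²)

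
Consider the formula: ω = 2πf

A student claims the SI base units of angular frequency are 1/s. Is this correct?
Units of each symbol in ω = 2πf:
  f (frequency): 1/s
  The factor 2π is dimensionless.

Multiplying the contributions: [1/s]
Adding exponents of each base unit: s: -1
SI base units of angular frequency: 1/s

The claimed units 1/s match the derived units, so the claim is correct.

Answer: Yes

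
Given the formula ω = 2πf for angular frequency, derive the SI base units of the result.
Units of each symbol in ω = 2πf:
  f (frequency): 1/s
  The factor 2π is dimensionless.

Multiplying the contributions: [1/s]
Adding exponents of each base unit: s: -1
SI base units of angular frequency: 1/s

Answer: 1/s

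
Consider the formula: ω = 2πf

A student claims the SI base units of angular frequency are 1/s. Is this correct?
Units of each symbol in ω = 2πf:
  f (frequency): 1/s
  The factor 2π is dimensionless.

Multiplying the contributions: [1/s]
Adding exponents of each base unit: s: -1
SI base units of angular frequency: 1/s

The claimed units 1/s match the derived units, so the claim is correct.

Answer: Yes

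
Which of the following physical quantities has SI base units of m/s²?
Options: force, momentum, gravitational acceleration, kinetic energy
Checking the SI base units of each option:
  force (F = ma): kg·m/s²  ✗
  momentum (p = mv): kg·m/s  ✗
  gravitational acceleration (g = GM/r²): m/s²  ✓ matches
  kinetic energy (E = ½mv²): kg·m²/s²  ✗

Only gravitational acceleration has units m/s².

Answer: gravitational acceleration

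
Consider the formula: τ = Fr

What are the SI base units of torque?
Units of each symbol in τ = Fr:
  F (force): kg·m/s²
  r (lever arm): m

Multiplying the contributions: [kg·m/s²] · [m]
Adding exponents of each base unit: kg: 1, m: 2, s: -2
SI base units of torque: kg·m²/s²

Answer: kg·m²/s²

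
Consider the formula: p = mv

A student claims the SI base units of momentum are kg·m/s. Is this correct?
Units of each symbol in p = mv:
  m (mass): kg
  v (velocity): m/s

Multiplying the contributions: [kg] · [m/s]
Adding exponents of each base unit: kg: 1, m: 1, s: -1
SI base units of momentum: kg·m/s

The claimed units kg·m/s match the derived units, so the claim is correct.

Answer: Yes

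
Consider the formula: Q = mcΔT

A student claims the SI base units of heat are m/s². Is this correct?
Units of each symbol in Q = mcΔT:
  m (mass): kg
  c (specific heat capacity, in J/(kg·K)): m²/(s²·K)
  ΔT (temperature change): K

Multiplying the contributions: [kg] · [m²/(s²·K)] · [K]
Adding exponents of each base unit: kg: 1, m: 2, s: -2
SI base units of heat: kg·m²/s²

The claimed units m/s² (exponents m: 1, s: -2) do not match the derived units kg·m²/s² (exponents kg: 1, m: 2, s: -2), so the claim is incorrect.

Answer: No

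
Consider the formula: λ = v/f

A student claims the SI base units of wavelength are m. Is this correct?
Units of each symbol in λ = v/f:
  v (wave speed): m/s
  f (frequency): 1/s  → in the denominator, contributes s

Multiplying the contributions: [m/s] · [s]
Adding exponents of each base unit: m: 1
SI base units of wavelength: m

The claimed units m match the derived units, so the claim is correct.

Answer: Yes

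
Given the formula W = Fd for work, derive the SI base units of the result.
Units of each symbol in W = Fd:
  F (force): kg·m/s²
  d (displacement): m

Multiplying the contributions: [kg·m/s²] · [m]
Adding exponents of each base unit: kg: 1, m: 2, s: -2
SI base units of work: kg·m²/s²

Answer: kg·m²/s²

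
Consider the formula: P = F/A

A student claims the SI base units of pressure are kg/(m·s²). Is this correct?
Units of each symbol in P = F/A:
  F (force): kg·m/s²
  A (area): m²  → in the denominator, contributes 1/m²

Multiplying the contributions: [kg·m/s²] · [1/m²]
Adding exponents of each base unit: kg: 1, m: -1, s: -2
SI base units of pressure: kg/(m·s²)

The claimed units kg/(m·s²) match the derived units, so the claim is correct.

Answer: Yes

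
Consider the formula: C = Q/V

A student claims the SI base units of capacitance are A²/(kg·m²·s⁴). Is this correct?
Units of each symbol in C = Q/V:
  Q (charge, in coulombs): s·A
  V (voltage, in volts): kg·m²/(s³·A)  → in the denominator, contributes s³·A/(kg·m²)

Multiplying the contributions: [s·A] · [s³·A/(kg·m²)]
Adding exponents of each base unit: kg: -1, m: -2, s: 4, A: 2
SI base units of capacitance: s⁴·A²/(kg·m²)

The claimed units A²/(kg·m²·s⁴) (exponents kg: -1, m: -2, s: -4, A: 2) do not match the derived units s⁴·A²/(kg·m²) (exponents kg: -1, m: -2, s: 4, A: 2), so the claim is incorrect.

Answer: No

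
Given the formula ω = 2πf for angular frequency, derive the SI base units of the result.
Units of each symbol in ω = 2πf:
  f (frequency): 1/s
  The factor 2π is dimensionless.

Multiplying the contributions: [1/s]
Adding exponents of each base unit: s: -1
SI base units of angular frequency: 1/s

Answer: 1/s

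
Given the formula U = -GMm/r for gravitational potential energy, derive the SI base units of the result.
Units of each symbol in U = -GMm/r:
  G (gravitational constant): m³/(kg·s²)
  M (mass): kg
  m (mass): kg
  r (distance): m  → in the denominator, contributes 1/m
  The minus sign does not affect the units.

Multiplying the contributions: [m³/(kg·s²)] · [kg] · [kg] · [1/m]
Adding exponents of each base unit: kg: 1, m: 2, s: -2
SI base units of gravitational potential energy: kg·m²/s²

Answer: kg·m²/s²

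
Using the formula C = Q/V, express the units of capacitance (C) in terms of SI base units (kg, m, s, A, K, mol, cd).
Units of each symbol in C = Q/V:
  Q (charge, in coulombs): s·A
  V (voltage, in volts): kg·m²/(s³·A)  → in the denominator, contributes s³·A/(kg·m²)

Multiplying the contributions: [s·A] · [s³·A/(kg·m²)]
Adding exponents of each base unit: kg: -1, m: -2, s: 4, A: 2
SI base units of capacitance: s⁴·A²/(kg·m²)

Answer: s⁴·A²/(kg·m²)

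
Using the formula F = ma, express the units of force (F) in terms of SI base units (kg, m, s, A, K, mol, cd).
Units of each symbol in F = ma:
  m (mass): kg
  a (acceleration): m/s²

Multiplying the contributions: [kg] · [m/s²]
Adding exponents of each base unit: kg: 1, m: 1, s: -2
SI base units of force: kg·m/s²

Answer: kg·m/s²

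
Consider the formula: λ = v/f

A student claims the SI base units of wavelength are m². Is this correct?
Units of each symbol in λ = v/f:
  v (wave speed): m/s
  f (frequency): 1/s  → in the denominator, contributes s

Multiplying the contributions: [m/s] · [s]
Adding exponents of each base unit: m: 1
SI base units of wavelength: m

The claimed units m² (exponents m: 2) do not match the derived units m (exponents m: 1), so the claim is incorrect.

Answer: No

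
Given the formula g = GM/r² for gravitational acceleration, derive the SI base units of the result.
Units of each symbol in g = GM/r²:
  G (gravitational constant): m³/(kg·s²)
  M (mass): kg
  r (distance): m  → to the power 2 in the denominator, contributes 1/m²

Multiplying the contributions: [m³/(kg·s²)] · [kg] · [1/m²]
Adding exponents of each base unit: m: 1, s: -2
SI base units of gravitational acceleration: m/s²

Answer: m/s²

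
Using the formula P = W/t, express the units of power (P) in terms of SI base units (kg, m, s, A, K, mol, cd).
Units of each symbol in P = W/t:
  W (work): kg·m²/s²
  t (time): s  → in the denominator, contributes 1/s

Multiplying the contributions: [kg·m²/s²] · [1/s]
Adding exponents of each base unit: kg: 1, m: 2, s: -3
SI base units of power: kg·m²/s³

Answer: kg·m²/s³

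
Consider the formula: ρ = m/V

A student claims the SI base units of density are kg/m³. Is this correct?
Units of each symbol in ρ = m/V:
  m (mass): kg
  V (volume): m³  → in the denominator, contributes 1/m³

Multiplying the contributions: [kg] · [1/m³]
Adding exponents of each base unit: kg: 1, m: -3
SI base units of density: kg/m³

The claimed units kg/m³ match the derived units, so the claim is correct.

Answer: Yes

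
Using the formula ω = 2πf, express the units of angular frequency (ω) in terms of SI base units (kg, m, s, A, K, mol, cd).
Units of each symbol in ω = 2πf:
  f (frequency): 1/s
  The factor 2π is dimensionless.

Multiplying the contributions: [1/s]
Adding exponents of each base unit: s: -1
SI base units of angular frequency: 1/s

Answer: 1/s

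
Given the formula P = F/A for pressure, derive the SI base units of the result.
Units of each symbol in P = F/A:
  F (force): kg·m/s²
  A (area): m²  → in the denominator, contributes 1/m²

Multiplying the contributions: [kg·m/s²] · [1/m²]
Adding exponents of each base unit: kg: 1, m: -1, s: -2
SI base units of pressure: kg/(m·s²)

Answer: kg/(m·s²)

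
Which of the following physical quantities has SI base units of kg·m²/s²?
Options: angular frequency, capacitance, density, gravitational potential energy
Checking the SI base units of each option:
  angular frequency (ω = 2πf): 1/s  ✗
  capacitance (C = Q/V): s⁴·A²/(kg·m²)  ✗
  density (ρ = m/V): kg/m³  ✗
  gravitational potential energy (U = -GMm/r): kg·m²/s²  ✓ matches

Only gravitational potential energy has units kg·m²/s².

Answer: gravitational potential energy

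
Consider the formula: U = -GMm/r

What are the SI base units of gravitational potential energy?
Units of each symbol in U = -GMm/r:
  G (gravitational constant): m³/(kg·s²)
  M (mass): kg
  m (mass): kg
  r (distance): m  → in the denominator, contributes 1/m
  The minus sign does not affect the units.

Multiplying the contributions: [m³/(kg·s²)] · [kg] · [kg] · [1/m]
Adding exponents of each base unit: kg: 1, m: 2, s: -2
SI base units of gravitational potential energy: kg·m²/s²

Answer: kg·m²/s²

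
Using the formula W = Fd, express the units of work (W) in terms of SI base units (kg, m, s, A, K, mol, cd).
Units of each symbol in W = Fd:
  F (force): kg·m/s²
  d (displacement): m

Multiplying the contributions: [kg·m/s²] · [m]
Adding exponents of each base unit: kg: 1, m: 2, s: -2
SI base units of work: kg·m²/s²

Answer: kg·m²/s²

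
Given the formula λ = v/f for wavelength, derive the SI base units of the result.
Units of each symbol in λ = v/f:
  v (wave speed): m/s
  f (frequency): 1/s  → in the denominator, contributes s

Multiplying the contributions: [m/s] · [s]
Adding exponents of each base unit: m: 1
SI base units of wavelength: m

Answer: m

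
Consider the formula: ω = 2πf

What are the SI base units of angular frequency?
Units of each symbol in ω = 2πf:
  f (frequency): 1/s
  The factor 2π is dimensionless.

Multiplying the contributions: [1/s]
Adding exponents of each base unit: s: -1
SI base units of angular frequency: 1/s

Answer: 1/s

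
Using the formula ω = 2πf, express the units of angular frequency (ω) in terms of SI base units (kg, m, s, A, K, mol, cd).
Units of each symbol in ω = 2πf:
  f (frequency): 1/s
  The factor 2π is dimensionless.

Multiplying the contributions: [1/s]
Adding exponents of each base unit: s: -1
SI base units of angular frequency: 1/s

Answer: 1/s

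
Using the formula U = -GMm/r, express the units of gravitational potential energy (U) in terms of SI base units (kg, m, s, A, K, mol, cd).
Units of each symbol in U = -GMm/r:
  G (gravitational constant): m³/(kg·s²)
  M (mass): kg
  m (mass): kg
  r (distance): m  → in the denominator, contributes 1/m
  The minus sign does not affect the units.

Multiplying the contributions: [m³/(kg·s²)] · [kg] · [kg] · [1/m]
Adding exponents of each base unit: kg: 1, m: 2, s: -2
SI base units of gravitational potential energy: kg·m²/s²

Answer: kg·m²/s²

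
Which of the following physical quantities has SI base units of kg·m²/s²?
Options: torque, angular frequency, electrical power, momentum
Checking the SI base units of each option:
  torque (τ = Fr): kg·m²/s²  ✓ matches
  angular frequency (ω = 2πf): 1/s  ✗
  electrical power (P = IV): kg·m²/s³  ✗
  momentum (p = mv): kg·m/s  ✗

Only torque has units kg·m²/s².

Answer: torque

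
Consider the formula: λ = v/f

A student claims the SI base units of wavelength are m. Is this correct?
Units of each symbol in λ = v/f:
  v (wave speed): m/s
  f (frequency): 1/s  → in the denominator, contributes s

Multiplying the contributions: [m/s] · [s]
Adding exponents of each base unit: m: 1
SI base units of wavelength: m

The claimed units m match the derived units, so the claim is correct.

Answer: Yes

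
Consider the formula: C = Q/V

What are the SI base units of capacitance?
Units of each symbol in C = Q/V:
  Q (charge, in coulombs): s·A
  V (voltage, in volts): kg·m²/(s³·A)  → in the denominator, contributes s³·A/(kg·m²)

Multiplying the contributions: [s·A] · [s³·A/(kg·m²)]
Adding exponents of each base unit: kg: -1, m: -2, s: 4, A: 2
SI base units of capacitance: s⁴·A²/(kg·m²)

Answer: s⁴·A²/(kg·m²)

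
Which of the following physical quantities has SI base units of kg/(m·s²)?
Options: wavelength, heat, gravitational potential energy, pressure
Checking the SI base units of each option:
  wavelength (λ = v/f): m  ✗
  heat (Q = mcΔT): kg·m²/s²  ✗
  gravitational potential energy (U = -GMm/r): kg·m²/s²  ✗
  pressure (P = F/A): kg/(m·s²)  ✓ matches

Only pressure has units kg/(m·s²).

Answer: pressure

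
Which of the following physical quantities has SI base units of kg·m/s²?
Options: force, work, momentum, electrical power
Checking the SI base units of each option:
  force (F = ma): kg·m/s²  ✓ matches
  work (W = Fd): kg·m²/s²  ✗
  momentum (p = mv): kg·m/s  ✗
  electrical power (P = IV): kg·m²/s³  ✗

Only force has units kg·m/s².

Answer: force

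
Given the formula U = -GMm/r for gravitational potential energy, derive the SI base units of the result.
Units of each symbol in U = -GMm/r:
  G (gravitational constant): m³/(kg·s²)
  M (mass): kg
  m (mass): kg
  r (distance): m  → in the denominator, contributes 1/m
  The minus sign does not affect the units.

Multiplying the contributions: [m³/(kg·s²)] · [kg] · [kg] · [1/m]
Adding exponents of each base unit: kg: 1, m: 2, s: -2
SI base units of gravitational potential energy: kg·m²/s²

Answer: kg·m²/s²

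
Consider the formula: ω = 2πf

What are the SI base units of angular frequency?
Units of each symbol in ω = 2πf:
  f (frequency): 1/s
  The factor 2π is dimensionless.

Multiplying the contributions: [1/s]
Adding exponents of each base unit: s: -1
SI base units of angular frequency: 1/s

Answer: 1/s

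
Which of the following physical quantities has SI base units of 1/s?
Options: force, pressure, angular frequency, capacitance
Checking the SI base units of each option:
  force (F = ma): kg·m/s²  ✗
  pressure (P = F/A): kg/(m·s²)  ✗
  angular frequency (ω = 2πf): 1/s  ✓ matches
  capacitance (C = Q/V): s⁴·A²/(kg·m²)  ✗

Only angular frequency has units 1/s.

Answer: angular frequency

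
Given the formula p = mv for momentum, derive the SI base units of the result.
Units of each symbol in p = mv:
  m (mass): kg
  v (velocity): m/s

Multiplying the contributions: [kg] · [m/s]
Adding exponents of each base unit: kg: 1, m: 1, s: -1
SI base units of momentum: kg·m/s

Answer: kg·m/s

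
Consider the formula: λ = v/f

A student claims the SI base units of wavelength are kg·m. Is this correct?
Units of each symbol in λ = v/f:
  v (wave speed): m/s
  f (frequency): 1/s  → in the denominator, contributes s

Multiplying the contributions: [m/s] · [s]
Adding exponents of each base unit: m: 1
SI base units of wavelength: m

The claimed units kg·m (exponents kg: 1, m: 1) do not match the derived units m (exponents m: 1), so the claim is incorrect.

Answer: No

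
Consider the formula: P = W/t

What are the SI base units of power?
Units of each symbol in P = W/t:
  W (work): kg·m²/s²
  t (time): s  → in the denominator, contributes 1/s

Multiplying the contributions: [kg·m²/s²] · [1/s]
Adding exponents of each base unit: kg: 1, m: 2, s: -3
SI base units of power: kg·m²/s³

Answer: kg·m²/s³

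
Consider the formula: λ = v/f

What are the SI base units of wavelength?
Units of each symbol in λ = v/f:
  v (wave speed): m/s
  f (frequency): 1/s  → in the denominator, contributes s

Multiplying the contributions: [m/s] · [s]
Adding exponents of each base unit: m: 1
SI base units of wavelength: m

Answer: m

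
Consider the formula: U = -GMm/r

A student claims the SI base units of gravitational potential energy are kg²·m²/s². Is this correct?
Units of each symbol in U = -GMm/r:
  G (gravitational constant): m³/(kg·s²)
  M (mass): kg
  m (mass): kg
  r (distance): m  → in the denominator, contributes 1/m
  The minus sign does not affect the units.

Multiplying the contributions: [m³/(kg·s²)] · [kg] · [kg] · [1/m]
Adding exponents of each base unit: kg: 1, m: 2, s: -2
SI base units of gravitational potential energy: kg·m²/s²

The claimed units kg²·m²/s² (exponents kg: 2, m: 2, s: -2) do not match the derived units kg·m²/s² (exponents kg: 1, m: 2, s: -2), so the claim is incorrect.

Answer: No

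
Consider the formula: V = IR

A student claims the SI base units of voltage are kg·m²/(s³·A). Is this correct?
Units of each symbol in V = IR:
  I (current): A
  R (resistance, in ohms): kg·m²/(s³·A²)

Multiplying the contributions: [A] · [kg·m²/(s³·A²)]
Adding exponents of each base unit: kg: 1, m: 2, s: -3, A: -1
SI base units of voltage: kg·m²/(s³·A)

The claimed units kg·m²/(s³·A) match the derived units, so the claim is correct.

Answer: Yes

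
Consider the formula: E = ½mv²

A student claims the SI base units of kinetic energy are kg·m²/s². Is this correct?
Units of each symbol in E = ½mv²:
  m (mass): kg
  v (speed): m/s  → to the power 2, contributes m²/s²
  The factor ½ is dimensionless.

Multiplying the contributions: [kg] · [m²/s²]
Adding exponents of each base unit: kg: 1, m: 2, s: -2
SI base units of kinetic energy: kg·m²/s²

The claimed units kg·m²/s² match the derived units, so the claim is correct.

Answer: Yes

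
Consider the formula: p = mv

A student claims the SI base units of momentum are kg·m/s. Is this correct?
Units of each symbol in p = mv:
  m (mass): kg
  v (velocity): m/s

Multiplying the contributions: [kg] · [m/s]
Adding exponents of each base unit: kg: 1, m: 1, s: -1
SI base units of momentum: kg·m/s

The claimed units kg·m/s match the derived units, so the claim is correct.

Answer: Yes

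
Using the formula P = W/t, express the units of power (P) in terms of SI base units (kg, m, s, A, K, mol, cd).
Units of each symbol in P = W/t:
  W (work): kg·m²/s²
  t (time): s  → in the denominator, contributes 1/s

Multiplying the contributions: [kg·m²/s²] · [1/s]
Adding exponents of each base unit: kg: 1, m: 2, s: -3
SI base units of power: kg·m²/s³

Answer: kg·m²/s³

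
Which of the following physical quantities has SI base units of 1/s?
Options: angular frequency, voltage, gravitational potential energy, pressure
Checking the SI base units of each option:
  angular frequency (ω = 2πf): 1/s  ✓ matches
  voltage (V = IR): kg·m²/(s³·A)  ✗
  gravitational potential energy (U = -GMm/r): kg·m²/s²  ✗
  pressure (P = F/A): kg/(m·s²)  ✗

Only angular frequency has units 1/s.

Answer: angular frequency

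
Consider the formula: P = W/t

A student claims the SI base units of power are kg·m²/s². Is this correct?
Units of each symbol in P = W/t:
  W (work): kg·m²/s²
  t (time): s  → in the denominator, contributes 1/s

Multiplying the contributions: [kg·m²/s²] · [1/s]
Adding exponents of each base unit: kg: 1, m: 2, s: -3
SI base units of power: kg·m²/s³

The claimed units kg·m²/s² (exponents kg: 1, m: 2, s: -2) do not match the derived units kg·m²/s³ (exponents kg: 1, m: 2, s: -3), so the claim is incorrect.

Answer: No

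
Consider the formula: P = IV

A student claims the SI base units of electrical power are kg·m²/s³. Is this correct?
Units of each symbol in P = IV:
  I (current): A
  V (voltage, in volts): kg·m²/(s³·A)

Multiplying the contributions: [A] · [kg·m²/(s³·A)]
Adding exponents of each base unit: kg: 1, m: 2, s: -3
SI base units of electrical power: kg·m²/s³

The claimed units kg·m²/s³ match the derived units, so the claim is correct.

Answer: Yes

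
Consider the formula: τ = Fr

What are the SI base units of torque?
Units of each symbol in τ = Fr:
  F (force): kg·m/s²
  r (lever arm): m

Multiplying the contributions: [kg·m/s²] · [m]
Adding exponents of each base unit: kg: 1, m: 2, s: -2
SI base units of torque: kg·m²/s²

Answer: kg·m²/s²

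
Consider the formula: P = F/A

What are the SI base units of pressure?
Units of each symbol in P = F/A:
  F (force): kg·m/s²
  A (area): m²  → in the denominator, contributes 1/m²

Multiplying the contributions: [kg·m/s²] · [1/m²]
Adding exponents of each base unit: kg: 1, m: -1, s: -2
SI base units of pressure: kg/(m·s²)

Answer: kg/(m·s²)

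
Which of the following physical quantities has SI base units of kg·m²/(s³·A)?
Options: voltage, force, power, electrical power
Checking the SI base units of each option:
  voltage (V = IR): kg·m²/(s³·A)  ✓ matches
  force (F = ma): kg·m/s²  ✗
  power (P = W/t): kg·m²/s³  ✗
  electrical power (P = IV): kg·m²/s³  ✗

Only voltage has units kg·m²/(s³·A).

Answer: voltage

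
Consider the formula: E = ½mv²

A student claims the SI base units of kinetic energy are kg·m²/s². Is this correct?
Units of each symbol in E = ½mv²:
  m (mass): kg
  v (speed): m/s  → to the power 2, contributes m²/s²
  The factor ½ is dimensionless.

Multiplying the contributions: [kg] · [m²/s²]
Adding exponents of each base unit: kg: 1, m: 2, s: -2
SI base units of kinetic energy: kg·m²/s²

The claimed units kg·m²/s² match the derived units, so the claim is correct.

Answer: Yes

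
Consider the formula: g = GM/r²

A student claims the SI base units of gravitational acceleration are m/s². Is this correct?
Units of each symbol in g = GM/r²:
  G (gravitational constant): m³/(kg·s²)
  M (mass): kg
  r (distance): m  → to the power 2 in the denominator, contributes 1/m²

Multiplying the contributions: [m³/(kg·s²)] · [kg] · [1/m²]
Adding exponents of each base unit: m: 1, s: -2
SI base units of gravitational acceleration: m/s²

The claimed units m/s² match the derived units, so the claim is correct.

Answer: Yes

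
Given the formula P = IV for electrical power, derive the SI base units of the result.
Units of each symbol in P = IV:
  I (current): A
  V (voltage, in volts): kg·m²/(s³·A)

Multiplying the contributions: [A] · [kg·m²/(s³·A)]
Adding exponents of each base unit: kg: 1, m: 2, s: -3
SI base units of electrical power: kg·m²/s³

Answer: kg·m²/s³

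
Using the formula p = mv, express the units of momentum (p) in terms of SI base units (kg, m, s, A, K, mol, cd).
Units of each symbol in p = mv:
  m (mass): kg
  v (velocity): m/s

Multiplying the contributions: [kg] · [m/s]
Adding exponents of each base unit: kg: 1, m: 1, s: -1
SI base units of momentum: kg·m/s

Answer: kg·m/s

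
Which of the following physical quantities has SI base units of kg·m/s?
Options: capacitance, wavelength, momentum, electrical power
Checking the SI base units of each option:
  capacitance (C = Q/V): s⁴·A²/(kg·m²)  ✗
  wavelength (λ = v/f): m  ✗
  momentum (p = mv): kg·m/s  ✓ matches
  electrical power (P = IV): kg·m²/s³  ✗

Only momentum has units kg·m/s.

Answer: momentum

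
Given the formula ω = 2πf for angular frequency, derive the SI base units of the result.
Units of each symbol in ω = 2πf:
  f (frequency): 1/s
  The factor 2π is dimensionless.

Multiplying the contributions: [1/s]
Adding exponents of each base unit: s: -1
SI base units of angular frequency: 1/s

Answer: 1/s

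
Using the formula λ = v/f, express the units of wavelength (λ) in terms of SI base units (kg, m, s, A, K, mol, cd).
Units of each symbol in λ = v/f:
  v (wave speed): m/s
  f (frequency): 1/s  → in the denominator, contributes s

Multiplying the contributions: [m/s] · [s]
Adding exponents of each base unit: m: 1
SI base units of wavelength: m

Answer: m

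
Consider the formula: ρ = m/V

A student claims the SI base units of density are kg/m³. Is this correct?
Units of each symbol in ρ = m/V:
  m (mass): kg
  V (volume): m³  → in the denominator, contributes 1/m³

Multiplying the contributions: [kg] · [1/m³]
Adding exponents of each base unit: kg: 1, m: -3
SI base units of density: kg/m³

The claimed units kg/m³ match the derived units, so the claim is correct.

Answer: Yes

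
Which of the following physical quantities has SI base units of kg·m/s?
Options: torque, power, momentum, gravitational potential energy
Checking the SI base units of each option:
  torque (τ = Fr): kg·m²/s²  ✗
  power (P = W/t): kg·m²/s³  ✗
  momentum (p = mv): kg·m/s  ✓ matches
  gravitational potential energy (U = -GMm/r): kg·m²/s²  ✗

Only momentum has units kg·m/s.

Answer: momentum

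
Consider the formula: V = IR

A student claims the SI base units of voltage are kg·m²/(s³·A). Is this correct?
Units of each symbol in V = IR:
  I (current): A
  R (resistance, in ohms): kg·m²/(s³·A²)

Multiplying the contributions: [A] · [kg·m²/(s³·A²)]
Adding exponents of each base unit: kg: 1, m: 2, s: -3, A: -1
SI base units of voltage: kg·m²/(s³·A)

The claimed units kg·m²/(s³·A) match the derived units, so the claim is correct.

Answer: Yes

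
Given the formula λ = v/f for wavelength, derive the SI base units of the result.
Units of each symbol in λ = v/f:
  v (wave speed): m/s
  f (frequency): 1/s  → in the denominator, contributes s

Multiplying the contributions: [m/s] · [s]
Adding exponents of each base unit: m: 1
SI base units of wavelength: m

Answer: m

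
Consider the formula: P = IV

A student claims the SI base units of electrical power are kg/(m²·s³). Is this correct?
Units of each symbol in P = IV:
  I (current): A
  V (voltage, in volts): kg·m²/(s³·A)

Multiplying the contributions: [A] · [kg·m²/(s³·A)]
Adding exponents of each base unit: kg: 1, m: 2, s: -3
SI base units of electrical power: kg·m²/s³

The claimed units kg/(m²·s³) (exponents kg: 1, m: -2, s: -3) do not match the derived units kg·m²/s³ (exponents kg: 1, m: 2, s: -3), so the claim is incorrect.

Answer: No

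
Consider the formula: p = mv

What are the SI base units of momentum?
Units of each symbol in p = mv:
  m (mass): kg
  v (velocity): m/s

Multiplying the contributions: [kg] · [m/s]
Adding exponents of each base unit: kg: 1, m: 1, s: -1
SI base units of momentum: kg·m/s

Answer: kg·m/s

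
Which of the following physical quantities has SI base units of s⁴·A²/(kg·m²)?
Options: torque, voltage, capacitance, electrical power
Checking the SI base units of each option:
  torque (τ = Fr): kg·m²/s²  ✗
  voltage (V = IR): kg·m²/(s³·A)  ✗
  capacitance (C = Q/V): s⁴·A²/(kg·m²)  ✓ matches
  electrical power (P = IV): kg·m²/s³  ✗

Only capacitance has units s⁴·A²/(kg·m²).

Answer: capacitance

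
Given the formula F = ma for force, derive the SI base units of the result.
Units of each symbol in F = ma:
  m (mass): kg
  a (acceleration): m/s²

Multiplying the contributions: [kg] · [m/s²]
Adding exponents of each base unit: kg: 1, m: 1, s: -2
SI base units of force: kg·m/s²

Answer: kg·m/s²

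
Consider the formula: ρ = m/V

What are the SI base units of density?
Units of each symbol in ρ = m/V:
  m (mass): kg
  V (volume): m³  → in the denominator, contributes 1/m³

Multiplying the contributions: [kg] · [1/m³]
Adding exponents of each base unit: kg: 1, m: -3
SI base units of density: kg/m³

Answer: kg/m³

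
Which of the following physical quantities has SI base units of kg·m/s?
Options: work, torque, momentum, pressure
Checking the SI base units of each option:
  work (W = Fd): kg·m²/s²  ✗
  torque (τ = Fr): kg·m²/s²  ✗
  momentum (p = mv): kg·m/s  ✓ matches
  pressure (P = F/A): kg/(m·s²)  ✗

Only momentum has units kg·m/s.

Answer: momentum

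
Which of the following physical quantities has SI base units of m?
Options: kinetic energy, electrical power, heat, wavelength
Checking the SI base units of each option:
  kinetic energy (E = ½mv²): kg·m²/s²  ✗
  electrical power (P = IV): kg·m²/s³  ✗
  heat (Q = mcΔT): kg·m²/s²  ✗
  wavelength (λ = v/f): m  ✓ matches

Only wavelength has units m.

Answer: wavelength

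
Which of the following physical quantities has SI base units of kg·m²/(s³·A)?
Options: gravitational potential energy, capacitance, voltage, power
Checking the SI base units of each option:
  gravitational potential energy (U = -GMm/r): kg·m²/s²  ✗
  capacitance (C = Q/V): s⁴·A²/(kg·m²)  ✗
  voltage (V = IR): kg·m²/(s³·A)  ✓ matches
  power (P = W/t): kg·m²/s³  ✗

Only voltage has units kg·m²/(s³·A).

Answer: voltage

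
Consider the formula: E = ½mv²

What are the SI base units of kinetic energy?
Units of each symbol in E = ½mv²:
  m (mass): kg
  v (speed): m/s  → to the power 2, contributes m²/s²
  The factor ½ is dimensionless.

Multiplying the contributions: [kg] · [m²/s²]
Adding exponents of each base unit: kg: 1, m: 2, s: -2
SI base units of kinetic energy: kg·m²/s²

Answer: kg·m²/s²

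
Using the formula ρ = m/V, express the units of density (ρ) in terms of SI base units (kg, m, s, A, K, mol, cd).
Units of each symbol in ρ = m/V:
  m (mass): kg
  V (volume): m³  → in the denominator, contributes 1/m³

Multiplying the contributions: [kg] · [1/m³]
Adding exponents of each base unit: kg: 1, m: -3
SI base units of density: kg/m³

Answer: kg/m³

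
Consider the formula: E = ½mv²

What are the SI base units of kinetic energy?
Units of each symbol in E = ½mv²:
  m (mass): kg
  v (speed): m/s  → to the power 2, contributes m²/s²
  The factor ½ is dimensionless.

Multiplying the contributions: [kg] · [m²/s²]
Adding exponents of each base unit: kg: 1, m: 2, s: -2
SI base units of kinetic energy: kg·m²/s²

Answer: kg·m²/s²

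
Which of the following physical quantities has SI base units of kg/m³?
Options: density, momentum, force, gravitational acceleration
Checking the SI base units of each option:
  density (ρ = m/V): kg/m³  ✓ matches
  momentum (p = mv): kg·m/s  ✗
  force (F = ma): kg·m/s²  ✗
  gravitational acceleration (g = GM/r²): m/s²  ✗

Only density has units kg/m³.

Answer: density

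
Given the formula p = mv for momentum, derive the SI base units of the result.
Units of each symbol in p = mv:
  m (mass): kg
  v (velocity): m/s

Multiplying the contributions: [kg] · [m/s]
Adding exponents of each base unit: kg: 1, m: 1, s: -1
SI base units of momentum: kg·m/s

Answer: kg·m/s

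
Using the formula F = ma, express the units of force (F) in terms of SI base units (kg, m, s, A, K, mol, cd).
Units of each symbol in F = ma:
  m (mass): kg
  a (acceleration): m/s²

Multiplying the contributions: [kg] · [m/s²]
Adding exponents of each base unit: kg: 1, m: 1, s: -2
SI base units of force: kg·m/s²

Answer: kg·m/s²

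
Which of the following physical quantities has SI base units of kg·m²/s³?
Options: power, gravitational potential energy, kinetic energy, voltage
Checking the SI base units of each option:
  power (P = W/t): kg·m²/s³  ✓ matches
  gravitational potential energy (U = -GMm/r): kg·m²/s²  ✗
  kinetic energy (E = ½mv²): kg·m²/s²  ✗
  voltage (V = IR): kg·m²/(s³·A)  ✗

Only power has units kg·m²/s³.

Answer: power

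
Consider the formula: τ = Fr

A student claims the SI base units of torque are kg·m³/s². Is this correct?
Units of each symbol in τ = Fr:
  F (force): kg·m/s²
  r (lever arm): m

Multiplying the contributions: [kg·m/s²] · [m]
Adding exponents of each base unit: kg: 1, m: 2, s: -2
SI base units of torque: kg·m²/s²

The claimed units kg·m³/s² (exponents kg: 1, m: 3, s: -2) do not match the derived units kg·m²/s² (exponents kg: 1, m: 2, s: -2), so the claim is incorrect.

Answer: No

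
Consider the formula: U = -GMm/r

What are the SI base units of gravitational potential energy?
Units of each symbol in U = -GMm/r:
  G (gravitational constant): m³/(kg·s²)
  M (mass): kg
  m (mass): kg
  r (distance): m  → in the denominator, contributes 1/m
  The minus sign does not affect the units.

Multiplying the contributions: [m³/(kg·s²)] · [kg] · [kg] · [1/m]
Adding exponents of each base unit: kg: 1, m: 2, s: -2
SI base units of gravitational potential energy: kg·m²/s²

Answer: kg·m²/s²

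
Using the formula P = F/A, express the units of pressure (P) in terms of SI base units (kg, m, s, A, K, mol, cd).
Units of each symbol in P = F/A:
  F (force): kg·m/s²
  A (area): m²  → in the denominator, contributes 1/m²

Multiplying the contributions: [kg·m/s²] · [1/m²]
Adding exponents of each base unit: kg: 1, m: -1, s: -2
SI base units of pressure: kg/(m·s²)

Answer: kg/(m·s²)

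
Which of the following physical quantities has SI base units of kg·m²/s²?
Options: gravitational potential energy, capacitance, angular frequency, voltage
Checking the SI base units of each option:
  gravitational potential energy (U = -GMm/r): kg·m²/s²  ✓ matches
  capacitance (C = Q/V): s⁴·A²/(kg·m²)  ✗
  angular frequency (ω = 2πf): 1/s  ✗
  voltage (V = IR): kg·m²/(s³·A)  ✗

Only gravitational potential energy has units kg·m²/s².

Answer: gravitational potential energy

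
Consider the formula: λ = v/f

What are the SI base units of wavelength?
Units of each symbol in λ = v/f:
  v (wave speed): m/s
  f (frequency): 1/s  → in the denominator, contributes s

Multiplying the contributions: [m/s] · [s]
Adding exponents of each base unit: m: 1
SI base units of wavelength: m

Answer: m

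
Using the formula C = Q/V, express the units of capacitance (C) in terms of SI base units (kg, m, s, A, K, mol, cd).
Units of each symbol in C = Q/V:
  Q (charge, in coulombs): s·A
  V (voltage, in volts): kg·m²/(s³·A)  → in the denominator, contributes s³·A/(kg·m²)

Multiplying the contributions: [s·A] · [s³·A/(kg·m²)]
Adding exponents of each base unit: kg: -1, m: -2, s: 4, A: 2
SI base units of capacitance: s⁴·A²/(kg·m²)

Answer: s⁴·A²/(kg·m²)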